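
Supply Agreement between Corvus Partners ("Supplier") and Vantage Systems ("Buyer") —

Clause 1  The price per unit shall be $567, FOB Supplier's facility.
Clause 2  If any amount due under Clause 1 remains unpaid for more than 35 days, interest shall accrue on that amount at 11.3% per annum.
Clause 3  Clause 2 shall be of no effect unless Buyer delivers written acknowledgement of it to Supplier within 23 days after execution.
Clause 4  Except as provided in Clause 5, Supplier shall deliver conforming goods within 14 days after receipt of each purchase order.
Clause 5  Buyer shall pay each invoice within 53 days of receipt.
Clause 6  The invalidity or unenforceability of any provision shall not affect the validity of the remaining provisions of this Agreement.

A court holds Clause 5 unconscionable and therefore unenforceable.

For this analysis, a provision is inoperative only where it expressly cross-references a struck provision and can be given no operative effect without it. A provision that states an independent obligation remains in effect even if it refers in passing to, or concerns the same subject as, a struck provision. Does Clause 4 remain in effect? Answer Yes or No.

Yes

Clause 5 is struck. Clause 4 mentions Clause 5 but its own obligation stands independently of Clause 5, so Clause 4 is not affected. Nothing else in the Agreement is defined by reference to Clause 5. Under the severability clause in Clause 6, the remaining provisions continue in force. The provisions still in force are Clause 1, Clause 2, Clause 3, Clause 4, and Clause 6. Clause 4 is among the surviving provisions, so the answer is yes.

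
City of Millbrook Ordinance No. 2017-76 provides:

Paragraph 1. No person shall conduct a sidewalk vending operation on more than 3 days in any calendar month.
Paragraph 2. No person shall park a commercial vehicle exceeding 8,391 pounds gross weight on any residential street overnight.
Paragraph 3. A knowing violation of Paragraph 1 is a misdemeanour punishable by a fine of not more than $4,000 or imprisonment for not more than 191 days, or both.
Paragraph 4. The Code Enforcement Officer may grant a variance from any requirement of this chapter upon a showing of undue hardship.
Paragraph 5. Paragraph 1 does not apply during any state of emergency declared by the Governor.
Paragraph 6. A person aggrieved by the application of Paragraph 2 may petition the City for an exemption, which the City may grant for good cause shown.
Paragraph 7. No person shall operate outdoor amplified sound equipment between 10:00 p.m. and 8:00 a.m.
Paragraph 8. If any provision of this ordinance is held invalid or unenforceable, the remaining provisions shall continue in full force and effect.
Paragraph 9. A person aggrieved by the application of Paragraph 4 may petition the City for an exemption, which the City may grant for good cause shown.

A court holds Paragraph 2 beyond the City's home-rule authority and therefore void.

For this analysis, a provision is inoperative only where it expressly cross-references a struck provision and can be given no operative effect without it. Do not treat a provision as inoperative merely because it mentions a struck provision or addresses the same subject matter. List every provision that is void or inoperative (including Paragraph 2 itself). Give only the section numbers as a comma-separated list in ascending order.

Paragraph 2 is struck. Paragraph 6 operates only by reference to Paragraph 2, so it falls with Paragraph 2. Under the severability clause in Paragraph 8, the remaining provisions continue in force. The provisions still in force are Paragraph 1, Paragraph 3, Paragraph 4, Paragraph 5, Paragraph 7, Paragraph 8, and Paragraph 9.

2, 6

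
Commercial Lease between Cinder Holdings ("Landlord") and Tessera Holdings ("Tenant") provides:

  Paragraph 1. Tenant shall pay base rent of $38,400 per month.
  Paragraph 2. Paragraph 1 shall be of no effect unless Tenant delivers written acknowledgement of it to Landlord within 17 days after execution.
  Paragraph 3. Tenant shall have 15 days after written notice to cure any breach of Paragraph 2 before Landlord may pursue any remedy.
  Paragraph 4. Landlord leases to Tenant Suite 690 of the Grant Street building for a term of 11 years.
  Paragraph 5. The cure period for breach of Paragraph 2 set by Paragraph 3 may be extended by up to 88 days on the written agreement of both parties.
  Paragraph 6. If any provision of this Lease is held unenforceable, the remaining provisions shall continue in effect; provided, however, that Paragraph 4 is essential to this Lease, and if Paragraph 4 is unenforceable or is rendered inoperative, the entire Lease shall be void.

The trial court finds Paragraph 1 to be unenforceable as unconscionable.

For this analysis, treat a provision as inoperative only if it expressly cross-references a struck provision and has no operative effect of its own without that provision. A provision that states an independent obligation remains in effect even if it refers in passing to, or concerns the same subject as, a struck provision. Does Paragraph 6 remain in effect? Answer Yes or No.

Paragraph 1 is struck. Paragraph 2 merely fixes the acknowledgement condition for Paragraph 1; with Paragraph 1 gone it has nothing to operate on and falls away. Paragraph 3 has no operative effect of its own apart from Paragraph 2 and is therefore inoperative. Paragraph 5 operates only by reference to Paragraph 3, so it falls with Paragraph 3. Paragraph 6 makes Paragraph 4 an essential term, but Paragraph 4 is unaffected, so the severability proviso in Paragraph 6 preserves the remaining provisions. Paragraph 4 and Paragraph 6 remain in effect. Paragraph 6 is among the surviving provisions, so the answer is yes.

Yes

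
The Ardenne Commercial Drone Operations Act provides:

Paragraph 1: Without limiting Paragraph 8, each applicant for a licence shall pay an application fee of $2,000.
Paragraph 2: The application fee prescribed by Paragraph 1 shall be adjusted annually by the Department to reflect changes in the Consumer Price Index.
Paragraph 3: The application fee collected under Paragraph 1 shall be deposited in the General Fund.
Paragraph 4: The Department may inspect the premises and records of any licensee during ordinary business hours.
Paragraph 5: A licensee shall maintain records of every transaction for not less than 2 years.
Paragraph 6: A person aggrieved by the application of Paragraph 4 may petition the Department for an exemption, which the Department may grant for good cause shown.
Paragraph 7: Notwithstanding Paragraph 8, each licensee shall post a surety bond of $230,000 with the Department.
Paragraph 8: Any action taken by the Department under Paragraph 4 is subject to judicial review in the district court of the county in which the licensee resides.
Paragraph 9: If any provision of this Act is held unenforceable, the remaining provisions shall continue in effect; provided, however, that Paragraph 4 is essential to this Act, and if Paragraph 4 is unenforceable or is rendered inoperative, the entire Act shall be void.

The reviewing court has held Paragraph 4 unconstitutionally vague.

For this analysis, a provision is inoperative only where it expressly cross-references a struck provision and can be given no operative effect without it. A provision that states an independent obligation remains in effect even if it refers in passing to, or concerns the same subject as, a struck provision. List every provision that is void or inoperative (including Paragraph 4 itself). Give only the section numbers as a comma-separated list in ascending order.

Paragraph 4 is struck. The only function of Paragraph 6 is the exemption procedure for Paragraph 4, so it cannot stand once Paragraph 4 is removed. Paragraph 8 merely fixes the judicial-review right for Paragraph 4; with Paragraph 4 gone it has nothing to operate on and falls away. Paragraph 9 makes Paragraph 4 an essential term, and Paragraph 4 is the provision held invalid; under Paragraph 9, the entire Act is therefore void. No provision of the Act survives.

1, 2, 3, 4, 5, 6, 7, 8, 9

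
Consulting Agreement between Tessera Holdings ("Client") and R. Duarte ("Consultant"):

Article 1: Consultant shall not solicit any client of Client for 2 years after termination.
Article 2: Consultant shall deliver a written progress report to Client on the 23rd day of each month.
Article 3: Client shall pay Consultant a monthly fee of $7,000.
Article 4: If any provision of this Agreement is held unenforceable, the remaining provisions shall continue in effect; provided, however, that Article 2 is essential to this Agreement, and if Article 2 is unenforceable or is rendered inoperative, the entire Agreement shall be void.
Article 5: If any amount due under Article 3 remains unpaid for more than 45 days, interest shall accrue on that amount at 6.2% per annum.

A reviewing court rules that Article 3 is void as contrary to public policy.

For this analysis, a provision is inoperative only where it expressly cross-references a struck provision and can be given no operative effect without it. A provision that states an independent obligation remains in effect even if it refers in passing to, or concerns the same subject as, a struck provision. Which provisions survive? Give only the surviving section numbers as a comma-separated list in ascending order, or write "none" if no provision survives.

Article 3 is struck. Article 5 operates only by reference to Article 3, so it falls with Article 3. Article 4 makes Article 2 an essential term, but Article 2 is unaffected, so the severability proviso in Article 4 preserves the remaining provisions. That leaves Article 1, Article 2, and Article 4 in effect.

1, 2, 4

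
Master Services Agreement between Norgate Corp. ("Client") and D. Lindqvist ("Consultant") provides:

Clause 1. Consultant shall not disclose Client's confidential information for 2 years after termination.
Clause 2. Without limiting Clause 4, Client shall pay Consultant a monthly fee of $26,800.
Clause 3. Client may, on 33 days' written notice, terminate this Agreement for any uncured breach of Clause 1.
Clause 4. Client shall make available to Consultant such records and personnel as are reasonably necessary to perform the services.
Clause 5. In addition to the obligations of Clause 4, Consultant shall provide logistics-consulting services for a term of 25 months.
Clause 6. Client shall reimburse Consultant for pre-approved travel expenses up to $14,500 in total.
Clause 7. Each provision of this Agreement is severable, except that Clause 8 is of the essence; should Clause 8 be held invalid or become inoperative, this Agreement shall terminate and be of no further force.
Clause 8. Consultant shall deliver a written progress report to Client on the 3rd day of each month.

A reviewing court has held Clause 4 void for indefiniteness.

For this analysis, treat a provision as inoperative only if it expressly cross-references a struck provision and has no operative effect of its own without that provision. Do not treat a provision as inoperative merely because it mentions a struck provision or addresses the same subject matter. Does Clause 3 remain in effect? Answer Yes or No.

Yes

Clause 4 is struck. Although Clause 2 refers to Clause 4, its operative terms do not depend on Clause 4, so it remains in effect. Although Clause 5 refers to Clause 4, its operative terms do not depend on Clause 4, so it remains in effect. No other provision's operative terms depend on Clause 4. Clause 7 makes Clause 8 an essential term, but Clause 8 is unaffected, so the severability proviso in Clause 7 preserves the remaining provisions. That leaves Clause 1, Clause 2, Clause 3, Clause 5, Clause 6, Clause 7, and Clause 8 in effect. Clause 3 is among the surviving provisions, so the answer is yes.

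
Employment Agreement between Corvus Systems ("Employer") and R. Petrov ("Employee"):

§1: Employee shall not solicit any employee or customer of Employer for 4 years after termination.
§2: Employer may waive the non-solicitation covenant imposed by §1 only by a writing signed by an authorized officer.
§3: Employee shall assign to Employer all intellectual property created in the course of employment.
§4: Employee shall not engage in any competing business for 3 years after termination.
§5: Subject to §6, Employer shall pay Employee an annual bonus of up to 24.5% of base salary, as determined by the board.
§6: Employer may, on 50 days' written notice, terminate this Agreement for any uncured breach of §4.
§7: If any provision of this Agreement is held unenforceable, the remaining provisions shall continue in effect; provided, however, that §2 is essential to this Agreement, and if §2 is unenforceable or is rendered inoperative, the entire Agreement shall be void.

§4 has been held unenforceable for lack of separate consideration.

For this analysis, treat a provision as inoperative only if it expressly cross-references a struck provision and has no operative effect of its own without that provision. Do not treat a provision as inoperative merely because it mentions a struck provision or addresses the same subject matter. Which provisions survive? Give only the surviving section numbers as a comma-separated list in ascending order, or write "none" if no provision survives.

1, 2, 3, 5, 7

§4 is struck. §6 has no operative effect of its own apart from §4 and is therefore inoperative. §5 mentions §6 but its own obligation stands independently of §6, so §5 is not affected. §7 makes §2 an essential term, but §2 is unaffected, so the severability proviso in §7 preserves the remaining provisions. That leaves §1, §2, §3, §5, and §7 in effect.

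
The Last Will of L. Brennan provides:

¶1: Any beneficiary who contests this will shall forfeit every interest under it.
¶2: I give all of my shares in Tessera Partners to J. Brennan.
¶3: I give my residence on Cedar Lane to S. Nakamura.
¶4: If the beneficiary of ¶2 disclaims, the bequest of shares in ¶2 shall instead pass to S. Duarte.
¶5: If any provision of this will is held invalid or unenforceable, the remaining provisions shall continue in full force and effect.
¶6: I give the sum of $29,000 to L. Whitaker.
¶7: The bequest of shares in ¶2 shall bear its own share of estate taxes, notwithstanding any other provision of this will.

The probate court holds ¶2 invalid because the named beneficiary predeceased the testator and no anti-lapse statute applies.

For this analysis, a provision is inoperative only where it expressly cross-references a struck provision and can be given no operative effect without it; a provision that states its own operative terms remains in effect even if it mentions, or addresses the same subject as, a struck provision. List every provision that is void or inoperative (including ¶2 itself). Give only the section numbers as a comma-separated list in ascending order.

¶2 is struck. ¶4 merely fixes the alternative disposition for ¶2; with ¶2 gone it has nothing to operate on and falls away. ¶7 operates only by reference to ¶2, so it falls with ¶2. ¶5 is a severability clause and preserves every provision that can still be given independent effect. That leaves ¶1, ¶3, ¶5, and ¶6 in effect.

2, 4, 7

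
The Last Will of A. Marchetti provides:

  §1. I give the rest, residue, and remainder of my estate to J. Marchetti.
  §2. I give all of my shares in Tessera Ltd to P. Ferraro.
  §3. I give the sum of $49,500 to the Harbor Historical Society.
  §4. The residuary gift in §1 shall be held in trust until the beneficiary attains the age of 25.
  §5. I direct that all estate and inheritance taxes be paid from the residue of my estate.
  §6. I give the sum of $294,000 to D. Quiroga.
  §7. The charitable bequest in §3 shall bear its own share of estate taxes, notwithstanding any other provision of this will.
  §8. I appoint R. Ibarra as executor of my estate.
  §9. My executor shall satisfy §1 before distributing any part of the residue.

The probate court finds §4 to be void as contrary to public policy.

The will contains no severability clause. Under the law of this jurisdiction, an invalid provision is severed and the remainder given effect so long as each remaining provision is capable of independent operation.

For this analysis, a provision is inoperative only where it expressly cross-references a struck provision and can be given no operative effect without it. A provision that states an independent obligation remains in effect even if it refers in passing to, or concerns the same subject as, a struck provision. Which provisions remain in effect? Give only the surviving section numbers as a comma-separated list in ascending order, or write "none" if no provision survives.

§4 is struck. Nothing else in the will is defined by reference to §4. Under the stated default rule, only provisions that cannot operate independently fall away; the rest are enforced. That leaves §1, §2, §3, §5, §6, §7, §8, and §9 in effect.

1, 2, 3, 5, 6, 7, 8, 9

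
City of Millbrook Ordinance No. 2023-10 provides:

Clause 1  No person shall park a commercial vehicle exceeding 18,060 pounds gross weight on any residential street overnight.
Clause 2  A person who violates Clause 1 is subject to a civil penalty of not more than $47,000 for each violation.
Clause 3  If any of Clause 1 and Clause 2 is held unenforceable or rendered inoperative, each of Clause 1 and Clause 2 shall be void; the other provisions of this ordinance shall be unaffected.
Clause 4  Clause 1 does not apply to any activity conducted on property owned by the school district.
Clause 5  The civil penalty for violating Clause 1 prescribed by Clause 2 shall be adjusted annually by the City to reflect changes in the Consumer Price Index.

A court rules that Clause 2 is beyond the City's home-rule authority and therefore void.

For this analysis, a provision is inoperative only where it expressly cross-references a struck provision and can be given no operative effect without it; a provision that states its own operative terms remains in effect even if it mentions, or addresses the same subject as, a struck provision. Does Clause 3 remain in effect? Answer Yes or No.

Yes

Clause 2 is struck. Clause 5 does nothing except set the indexation of the civil penalty for violating Clause 1 by reference to Clause 2; with Clause 2 gone it has no independent effect and is inoperative. Clause 3 declares Clause 1 and Clause 2 mutually dependent; since one of them has fallen, all of them are of no effect. That brings down Clause 1 as well. Clause 4 in turn depends solely on a provision now struck and likewise falls. The remainder continues in force under Clause 3. Only Clause 3 remains in effect. Clause 3 is among the surviving provisions, so the answer is yes.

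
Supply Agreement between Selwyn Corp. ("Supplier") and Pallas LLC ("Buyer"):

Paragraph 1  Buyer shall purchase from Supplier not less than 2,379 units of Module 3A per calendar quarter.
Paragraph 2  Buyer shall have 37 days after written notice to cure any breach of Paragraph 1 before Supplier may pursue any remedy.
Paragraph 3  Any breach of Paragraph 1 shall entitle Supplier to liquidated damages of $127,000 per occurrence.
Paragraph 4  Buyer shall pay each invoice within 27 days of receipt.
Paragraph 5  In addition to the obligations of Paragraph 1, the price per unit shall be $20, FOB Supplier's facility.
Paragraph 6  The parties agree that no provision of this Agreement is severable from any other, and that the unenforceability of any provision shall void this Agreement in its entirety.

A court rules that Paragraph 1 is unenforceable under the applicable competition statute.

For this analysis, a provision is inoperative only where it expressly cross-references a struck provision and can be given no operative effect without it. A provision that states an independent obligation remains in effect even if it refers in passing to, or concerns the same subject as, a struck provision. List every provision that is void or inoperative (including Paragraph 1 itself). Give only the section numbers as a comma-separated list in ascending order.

1, 2, 3, 4, 5, 6

Paragraph 1 is struck. Paragraph 2 has no operative effect of its own apart from Paragraph 1 and is therefore inoperative. Paragraph 3 operates only by reference to Paragraph 1, so it falls with Paragraph 1. Paragraph 6 provides that the Agreement is not severable, so the invalidity of any one provision voids the entire Agreement. No provision of the Agreement survives.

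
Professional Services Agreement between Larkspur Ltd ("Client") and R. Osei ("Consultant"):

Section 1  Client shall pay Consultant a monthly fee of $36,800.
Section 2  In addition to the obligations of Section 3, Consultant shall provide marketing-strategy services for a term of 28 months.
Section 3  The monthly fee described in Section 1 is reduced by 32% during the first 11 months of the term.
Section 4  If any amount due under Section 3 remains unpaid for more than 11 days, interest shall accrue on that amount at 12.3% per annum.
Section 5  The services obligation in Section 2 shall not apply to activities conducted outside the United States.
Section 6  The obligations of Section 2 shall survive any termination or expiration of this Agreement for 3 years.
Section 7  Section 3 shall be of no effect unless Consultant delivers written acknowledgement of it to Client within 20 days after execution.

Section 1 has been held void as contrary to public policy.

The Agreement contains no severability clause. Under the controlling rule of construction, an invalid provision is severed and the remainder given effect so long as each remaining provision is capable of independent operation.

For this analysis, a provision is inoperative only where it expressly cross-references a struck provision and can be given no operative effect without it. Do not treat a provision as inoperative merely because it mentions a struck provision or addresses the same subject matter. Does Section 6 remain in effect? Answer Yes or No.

Section 1 is struck. Section 3 does nothing except set the introductory reduction to the monthly fee by reference to Section 1; with Section 1 gone it has no independent effect and is inoperative. Section 4 has no operative effect of its own apart from Section 3 and is therefore inoperative. Section 7 operates only by reference to Section 3, so it falls with Section 3. Section 2 mentions Section 3 but its own obligation stands independently of Section 3, so Section 2 is not affected. Under the stated default rule, only provisions that cannot operate independently fall away; the rest are enforced. Section 2, Section 5, and Section 6 remain in effect. Section 6 is among the surviving provisions, so the answer is yes.

Yes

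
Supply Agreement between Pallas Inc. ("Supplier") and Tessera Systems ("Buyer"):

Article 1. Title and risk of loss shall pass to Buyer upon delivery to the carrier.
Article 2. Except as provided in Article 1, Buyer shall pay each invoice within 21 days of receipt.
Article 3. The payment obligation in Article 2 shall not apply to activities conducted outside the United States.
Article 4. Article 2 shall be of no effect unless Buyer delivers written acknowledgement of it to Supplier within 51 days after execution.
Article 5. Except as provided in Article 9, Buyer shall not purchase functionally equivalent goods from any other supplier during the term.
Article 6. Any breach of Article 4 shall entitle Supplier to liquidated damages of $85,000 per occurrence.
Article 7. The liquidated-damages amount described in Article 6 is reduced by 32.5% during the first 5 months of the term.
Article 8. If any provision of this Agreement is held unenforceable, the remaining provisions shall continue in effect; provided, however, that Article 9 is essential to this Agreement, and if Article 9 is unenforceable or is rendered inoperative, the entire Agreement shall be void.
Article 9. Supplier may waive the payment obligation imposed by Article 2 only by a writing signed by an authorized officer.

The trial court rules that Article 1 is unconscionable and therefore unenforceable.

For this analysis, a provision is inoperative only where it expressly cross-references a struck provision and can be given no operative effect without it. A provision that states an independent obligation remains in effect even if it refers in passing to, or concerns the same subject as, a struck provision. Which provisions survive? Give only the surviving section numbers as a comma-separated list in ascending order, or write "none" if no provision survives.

2, 3, 4, 5, 6, 7, 8, 9

Article 1 is struck. Although Article 2 refers to Article 1, its operative terms do not depend on Article 1, so it remains in effect. No other provision's operative terms depend on Article 1. Article 8 makes Article 9 an essential term, but Article 9 is unaffected, so the severability proviso in Article 8 preserves the remaining provisions. Article 2, Article 3, Article 4, Article 5, Article 6, Article 7, Article 8, and Article 9 remain in effect.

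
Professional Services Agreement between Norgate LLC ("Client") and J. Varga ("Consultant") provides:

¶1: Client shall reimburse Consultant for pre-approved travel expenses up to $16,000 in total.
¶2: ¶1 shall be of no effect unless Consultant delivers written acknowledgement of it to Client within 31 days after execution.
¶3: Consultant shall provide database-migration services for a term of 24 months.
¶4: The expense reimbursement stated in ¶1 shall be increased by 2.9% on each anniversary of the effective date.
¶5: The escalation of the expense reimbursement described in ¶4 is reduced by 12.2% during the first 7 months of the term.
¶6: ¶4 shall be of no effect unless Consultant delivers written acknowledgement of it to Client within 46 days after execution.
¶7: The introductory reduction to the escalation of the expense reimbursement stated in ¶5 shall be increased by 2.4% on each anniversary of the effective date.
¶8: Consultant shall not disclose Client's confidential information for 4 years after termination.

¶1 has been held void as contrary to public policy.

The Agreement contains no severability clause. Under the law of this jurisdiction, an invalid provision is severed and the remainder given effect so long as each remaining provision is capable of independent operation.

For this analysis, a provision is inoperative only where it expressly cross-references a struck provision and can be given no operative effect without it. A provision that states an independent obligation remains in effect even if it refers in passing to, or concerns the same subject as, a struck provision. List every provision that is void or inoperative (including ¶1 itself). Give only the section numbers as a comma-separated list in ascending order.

¶1 is struck. ¶2 merely fixes the acknowledgement condition for ¶1; with ¶1 gone it has nothing to operate on and falls away. ¶4 does nothing except set the escalation of the expense reimbursement by reference to ¶1; with ¶1 gone it has no independent effect and is inoperative. The whole of ¶5 is the introductory reduction to the escalation of the expense reimbursement, defined by reference to ¶4, so ¶5 cannot stand once ¶4 is removed. The only function of ¶6 is the acknowledgement condition for ¶4, so it cannot stand once ¶4 is removed. The whole of ¶7 is the escalation of the introductory reduction to the escalation of the expense reimbursement, defined by reference to ¶5, so ¶7 cannot stand once ¶5 is removed. With no severability clause, the stated default rule severs what cannot stand and enforces each remaining provision that can operate on its own. That leaves ¶3 and ¶8 in effect.

1, 2, 4, 5, 6, 7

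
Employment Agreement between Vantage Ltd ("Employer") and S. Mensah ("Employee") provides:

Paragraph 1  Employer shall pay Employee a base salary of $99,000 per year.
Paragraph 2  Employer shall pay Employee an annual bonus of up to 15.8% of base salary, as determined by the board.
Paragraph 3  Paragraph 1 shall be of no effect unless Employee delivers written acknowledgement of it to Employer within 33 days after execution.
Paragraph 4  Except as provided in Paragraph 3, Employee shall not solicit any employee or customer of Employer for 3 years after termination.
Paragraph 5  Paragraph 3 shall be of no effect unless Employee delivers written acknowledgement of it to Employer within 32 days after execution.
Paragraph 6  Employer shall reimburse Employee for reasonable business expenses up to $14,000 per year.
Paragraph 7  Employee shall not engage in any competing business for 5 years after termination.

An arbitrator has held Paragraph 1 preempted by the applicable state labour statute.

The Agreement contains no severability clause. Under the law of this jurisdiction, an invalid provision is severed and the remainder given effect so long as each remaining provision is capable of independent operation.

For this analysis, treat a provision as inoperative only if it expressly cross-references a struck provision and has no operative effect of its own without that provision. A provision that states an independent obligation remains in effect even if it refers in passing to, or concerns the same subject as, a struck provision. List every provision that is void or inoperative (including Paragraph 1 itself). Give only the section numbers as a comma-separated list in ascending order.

Paragraph 1 is struck. Paragraph 3 operates only by reference to Paragraph 1, so it falls with Paragraph 1. The only function of Paragraph 5 is the acknowledgement condition for Paragraph 3, so it cannot stand once Paragraph 3 is removed. Although Paragraph 4 refers to Paragraph 3, its operative terms do not depend on Paragraph 3, so it remains in effect. With no severability clause, the stated default rule severs what cannot stand and enforces each remaining provision that can operate on its own. Paragraph 2, Paragraph 4, Paragraph 6, and Paragraph 7 remain in effect.

1, 3, 5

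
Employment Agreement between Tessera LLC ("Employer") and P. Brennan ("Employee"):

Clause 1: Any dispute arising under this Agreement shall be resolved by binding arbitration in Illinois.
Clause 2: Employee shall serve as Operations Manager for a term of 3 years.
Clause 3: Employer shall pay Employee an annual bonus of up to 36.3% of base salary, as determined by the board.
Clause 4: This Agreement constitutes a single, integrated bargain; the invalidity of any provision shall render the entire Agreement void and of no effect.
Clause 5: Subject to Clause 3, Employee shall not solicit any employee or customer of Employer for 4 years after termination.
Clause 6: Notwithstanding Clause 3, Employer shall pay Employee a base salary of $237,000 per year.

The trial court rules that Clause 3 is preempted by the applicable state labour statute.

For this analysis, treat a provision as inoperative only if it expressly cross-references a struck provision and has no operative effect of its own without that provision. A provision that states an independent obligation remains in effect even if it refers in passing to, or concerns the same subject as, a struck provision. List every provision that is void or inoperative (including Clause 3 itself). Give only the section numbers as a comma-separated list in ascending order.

Clause 3 is struck. Nothing else in the Agreement is defined by reference to Clause 3. Clause 4 provides that the Agreement is not severable, so the invalidity of any one provision voids the entire Agreement. No provision of the Agreement survives.

1, 2, 3, 4, 5, 6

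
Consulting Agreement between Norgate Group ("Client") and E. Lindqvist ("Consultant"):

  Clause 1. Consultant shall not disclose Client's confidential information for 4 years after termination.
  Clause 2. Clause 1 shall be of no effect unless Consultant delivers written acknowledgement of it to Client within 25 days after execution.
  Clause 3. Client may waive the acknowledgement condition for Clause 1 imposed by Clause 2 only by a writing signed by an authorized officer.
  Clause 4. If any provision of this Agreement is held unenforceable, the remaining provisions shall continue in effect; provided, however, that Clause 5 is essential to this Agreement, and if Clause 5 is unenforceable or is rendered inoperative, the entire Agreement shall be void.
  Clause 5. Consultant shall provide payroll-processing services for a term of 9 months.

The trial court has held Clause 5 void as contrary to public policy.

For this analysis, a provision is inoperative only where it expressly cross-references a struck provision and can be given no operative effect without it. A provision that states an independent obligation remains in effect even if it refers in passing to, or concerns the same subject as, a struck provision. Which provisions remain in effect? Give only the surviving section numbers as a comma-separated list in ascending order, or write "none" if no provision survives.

Clause 5 is struck. No other provision's operative terms depend on Clause 5. Clause 4 makes Clause 5 an essential term, and Clause 5 is the provision held invalid; under Clause 4, the entire Agreement is therefore void. No provision of the Agreement survives.

none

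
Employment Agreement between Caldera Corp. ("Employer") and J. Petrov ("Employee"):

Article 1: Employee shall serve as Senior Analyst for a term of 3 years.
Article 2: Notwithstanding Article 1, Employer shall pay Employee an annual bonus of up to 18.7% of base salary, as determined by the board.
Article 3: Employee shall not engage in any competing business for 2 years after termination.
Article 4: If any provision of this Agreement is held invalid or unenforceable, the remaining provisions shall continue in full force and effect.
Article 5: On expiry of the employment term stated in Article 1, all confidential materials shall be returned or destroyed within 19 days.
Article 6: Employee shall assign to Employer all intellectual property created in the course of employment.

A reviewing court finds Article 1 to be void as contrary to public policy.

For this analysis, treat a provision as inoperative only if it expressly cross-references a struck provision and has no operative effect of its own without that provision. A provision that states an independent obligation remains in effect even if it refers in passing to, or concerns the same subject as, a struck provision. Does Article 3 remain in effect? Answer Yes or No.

Yes

Article 1 is struck. Article 5 has no operative effect of its own apart from Article 1 and is therefore inoperative. Although Article 2 refers to Article 1, its operative terms do not depend on Article 1, so it remains in effect. Under the severability clause in Article 4, the remaining provisions continue in force. The provisions still in force are Article 2, Article 3, Article 4, and Article 6. Article 3 is among the surviving provisions, so the answer is yes.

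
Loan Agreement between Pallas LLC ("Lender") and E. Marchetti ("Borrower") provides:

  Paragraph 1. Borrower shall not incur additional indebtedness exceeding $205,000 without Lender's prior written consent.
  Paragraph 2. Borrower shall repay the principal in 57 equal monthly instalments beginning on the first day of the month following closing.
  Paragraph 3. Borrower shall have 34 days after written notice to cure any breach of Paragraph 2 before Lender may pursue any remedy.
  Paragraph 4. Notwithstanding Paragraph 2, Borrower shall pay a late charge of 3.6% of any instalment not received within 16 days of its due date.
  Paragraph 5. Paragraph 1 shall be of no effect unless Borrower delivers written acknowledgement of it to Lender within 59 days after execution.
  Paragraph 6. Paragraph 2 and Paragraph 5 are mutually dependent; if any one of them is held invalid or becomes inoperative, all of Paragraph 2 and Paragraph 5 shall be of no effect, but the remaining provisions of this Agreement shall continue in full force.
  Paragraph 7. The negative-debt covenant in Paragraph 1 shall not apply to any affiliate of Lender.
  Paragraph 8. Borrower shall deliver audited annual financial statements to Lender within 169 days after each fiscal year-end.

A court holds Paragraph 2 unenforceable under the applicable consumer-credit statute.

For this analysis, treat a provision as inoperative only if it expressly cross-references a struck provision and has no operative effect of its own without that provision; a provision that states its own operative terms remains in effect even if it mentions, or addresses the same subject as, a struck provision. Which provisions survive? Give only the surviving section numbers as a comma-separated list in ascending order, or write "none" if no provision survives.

1, 4, 6, 7, 8

Paragraph 2 is struck. Paragraph 3 merely fixes the cure period for breach of Paragraph 2; with Paragraph 2 gone it has nothing to operate on and falls away. Paragraph 4 mentions Paragraph 2 but its own obligation stands independently of Paragraph 2, so Paragraph 4 is not affected. Paragraph 6 declares Paragraph 2 and Paragraph 5 mutually dependent; since one of them has fallen, all of them are of no effect. That brings down Paragraph 5 as well. The remainder continues in force under Paragraph 6. Paragraph 1, Paragraph 4, Paragraph 6, Paragraph 7, and Paragraph 8 remain in effect.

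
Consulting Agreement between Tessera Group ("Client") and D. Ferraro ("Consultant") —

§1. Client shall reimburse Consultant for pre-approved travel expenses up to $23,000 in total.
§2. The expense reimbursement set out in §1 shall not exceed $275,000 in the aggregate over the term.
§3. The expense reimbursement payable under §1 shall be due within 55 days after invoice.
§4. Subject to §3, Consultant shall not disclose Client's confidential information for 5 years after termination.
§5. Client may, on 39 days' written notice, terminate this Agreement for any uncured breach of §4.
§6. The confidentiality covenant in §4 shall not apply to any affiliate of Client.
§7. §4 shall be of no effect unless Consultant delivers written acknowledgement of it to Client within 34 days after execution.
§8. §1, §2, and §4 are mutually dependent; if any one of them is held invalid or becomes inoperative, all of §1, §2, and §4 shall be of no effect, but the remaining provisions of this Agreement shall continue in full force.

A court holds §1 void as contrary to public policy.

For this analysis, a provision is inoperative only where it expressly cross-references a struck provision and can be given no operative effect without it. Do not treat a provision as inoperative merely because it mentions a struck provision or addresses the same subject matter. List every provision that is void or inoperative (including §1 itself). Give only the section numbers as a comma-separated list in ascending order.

§1 is struck. §2 does nothing except set the aggregate cap on the expense reimbursement by reference to §1; with §1 gone it has no independent effect and is inoperative. §3 operates only by reference to §1, so it falls with §1. §8 declares §1, §2, and §4 mutually dependent; since one of them has fallen, all of them are of no effect. That brings down §4 as well. §5, §6, and §7 in turn depend solely on a provision now struck and likewise fall. The remainder continues in force under §8. Only §8 remains in effect.

1, 2, 3, 4, 5, 6, 7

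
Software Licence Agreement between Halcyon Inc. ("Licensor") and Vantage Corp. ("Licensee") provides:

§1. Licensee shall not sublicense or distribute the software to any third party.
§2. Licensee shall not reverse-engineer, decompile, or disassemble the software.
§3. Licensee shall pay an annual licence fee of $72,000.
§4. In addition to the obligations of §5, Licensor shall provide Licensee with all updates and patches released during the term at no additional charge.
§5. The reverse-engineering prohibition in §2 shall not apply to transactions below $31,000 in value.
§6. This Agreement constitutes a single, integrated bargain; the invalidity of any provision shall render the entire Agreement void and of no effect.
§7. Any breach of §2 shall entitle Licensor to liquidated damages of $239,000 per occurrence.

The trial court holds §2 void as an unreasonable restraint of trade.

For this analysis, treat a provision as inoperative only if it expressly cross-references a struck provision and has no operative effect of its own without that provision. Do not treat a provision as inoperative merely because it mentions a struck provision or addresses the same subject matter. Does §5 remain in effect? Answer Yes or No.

§2 is struck. The whole of §5 is the carve-out from the reverse-engineering prohibition, defined by reference to §2, so §5 cannot stand once §2 is removed. The whole of §7 is the liquidated-damages amount, defined by reference to §2, so §7 cannot stand once §2 is removed. §6 provides that the Agreement is not severable, so the invalidity of any one provision voids the entire Agreement. No provision of the Agreement survives. §5 is among the inoperative provisions, so the answer is no.

No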